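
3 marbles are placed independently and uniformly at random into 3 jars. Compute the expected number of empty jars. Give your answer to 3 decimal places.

0.889

Let Xⱼ=1 if jar j is empty. P(Xⱼ=1) = ((3-1)/3)^3 = 8/27.
By linearity, E[#empty] = 3·8/27 = 8/9.
≈ 0.889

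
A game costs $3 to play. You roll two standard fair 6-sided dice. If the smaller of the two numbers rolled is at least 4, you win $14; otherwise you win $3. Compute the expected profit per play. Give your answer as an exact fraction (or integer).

11/4 dollars

E[payout] = (3/4)·3 + (1/4)·14 = 23/4
Expected profit = 23/4 − 3 = 11/4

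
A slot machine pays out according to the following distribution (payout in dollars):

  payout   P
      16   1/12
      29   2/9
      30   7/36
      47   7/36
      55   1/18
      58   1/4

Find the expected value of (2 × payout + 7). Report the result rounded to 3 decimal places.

87.611

E[2x+7] = (1/12)·39 + (2/9)·65 + (7/36)·67 + (7/36)·101 + (1/18)·117 + (1/4)·123
     = 1577/18 ≈ 87.611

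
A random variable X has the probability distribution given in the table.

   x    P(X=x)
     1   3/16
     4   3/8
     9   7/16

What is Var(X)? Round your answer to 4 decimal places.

E[X] = (3/16)·1 + (3/8)·4 + (7/16)·9 = 45/8
E[X²] = (3/16)·1 + (3/8)·16 + (7/16)·81 = 333/8
Var(X) = 333/8 − (45/8)² = 639/64 ≈ 9.9844

9.9844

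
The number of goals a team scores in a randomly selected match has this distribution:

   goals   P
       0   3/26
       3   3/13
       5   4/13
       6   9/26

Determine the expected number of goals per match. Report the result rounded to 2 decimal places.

E[X] = (3/26)·0 + (3/13)·3 + (4/13)·5 + (9/26)·6
     = 56/13 ≈ 4.31

4.31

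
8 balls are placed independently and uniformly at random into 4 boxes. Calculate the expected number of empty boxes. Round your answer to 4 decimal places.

0.4005

Let Xⱼ=1 if box j is empty. P(Xⱼ=1) = ((4-1)/4)^8 = 6561/65536.
By linearity, E[#empty] = 4·6561/65536 = 6561/16384.
≈ 0.4005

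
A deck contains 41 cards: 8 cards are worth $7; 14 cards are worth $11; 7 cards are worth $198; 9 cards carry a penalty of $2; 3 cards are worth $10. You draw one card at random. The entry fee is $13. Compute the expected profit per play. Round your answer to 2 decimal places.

$26.22

E[payout] = (8/41)·7 + (14/41)·11 + (7/41)·198 + (9/41)·(-2) + (3/41)·10 = 1608/41
Expected profit = 1608/41 − 13 = 1075/41 ≈ $26.22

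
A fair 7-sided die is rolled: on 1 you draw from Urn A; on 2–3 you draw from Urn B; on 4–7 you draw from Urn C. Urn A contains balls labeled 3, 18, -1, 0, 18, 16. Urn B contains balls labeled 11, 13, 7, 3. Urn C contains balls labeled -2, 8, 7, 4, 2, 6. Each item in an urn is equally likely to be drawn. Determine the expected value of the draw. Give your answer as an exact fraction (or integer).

128/21

E[X | Urn A] = (3 + 18 − 1 + 0 + 18 + 16)/6 = 9
E[X | Urn B] = (11 + 13 + 7 + 3)/4 = 17/2
E[X | Urn C] = (-2 + 8 + 7 + 4 + 2 + 6)/6 = 25/6
E[X] = (1/7)·9 + (2/7)·17/2 + (4/7)·25/6 = 128/21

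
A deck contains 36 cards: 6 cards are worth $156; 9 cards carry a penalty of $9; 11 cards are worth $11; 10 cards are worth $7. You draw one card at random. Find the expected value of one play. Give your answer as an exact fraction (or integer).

E[payout] = (6/36)·156 + (9/36)·(-9) + (11/36)·11 + (10/36)·7 = 523/18

523/18 dollars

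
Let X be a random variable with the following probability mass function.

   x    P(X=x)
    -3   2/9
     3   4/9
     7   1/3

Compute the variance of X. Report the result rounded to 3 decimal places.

13.333

E[X] = (2/9)·(-3) + (4/9)·3 + (1/3)·7 = 3
E[X²] = (2/9)·9 + (4/9)·9 + (1/3)·49 = 67/3
Var(X) = 67/3 − (3)² = 40/3 ≈ 13.333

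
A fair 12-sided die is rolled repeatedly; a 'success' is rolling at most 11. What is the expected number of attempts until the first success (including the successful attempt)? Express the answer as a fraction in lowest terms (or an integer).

For a geometric distribution, E[trials] = 1/p = 1/(11/12) = 12/11.

12/11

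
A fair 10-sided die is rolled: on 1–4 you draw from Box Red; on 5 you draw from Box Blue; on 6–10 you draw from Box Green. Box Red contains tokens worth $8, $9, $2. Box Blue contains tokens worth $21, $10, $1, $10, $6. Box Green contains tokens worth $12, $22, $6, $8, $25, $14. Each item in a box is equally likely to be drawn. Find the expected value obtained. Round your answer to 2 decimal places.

E[X | Box Red] = (8 + 9 + 2)/3 = 19/3
E[X | Box Blue] = (21 + 10 + 1 + 10 + 6)/5 = 48/5
E[X | Box Green] = (12 + 22 + 6 + 8 + 25 + 14)/6 = 29/2
E[X] = (2/5)·19/3 + (1/10)·48/5 + (1/2)·29/2 = 3223/300 ≈ 10.74

$10.74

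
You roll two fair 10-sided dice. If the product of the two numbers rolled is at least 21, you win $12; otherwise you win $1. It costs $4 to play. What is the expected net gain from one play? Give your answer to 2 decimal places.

E[payout] = (23/50)·1 + (27/50)·12 = 347/50
Expected profit = 347/50 − 4 = 147/50 ≈ $2.94

$2.94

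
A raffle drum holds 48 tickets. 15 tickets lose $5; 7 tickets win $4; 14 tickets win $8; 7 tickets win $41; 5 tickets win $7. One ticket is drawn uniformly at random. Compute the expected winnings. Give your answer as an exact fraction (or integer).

E[payout] = (15/48)·(-5) + (7/48)·4 + (14/48)·8 + (7/48)·41 + (5/48)·7 = 129/16

129/16 dollars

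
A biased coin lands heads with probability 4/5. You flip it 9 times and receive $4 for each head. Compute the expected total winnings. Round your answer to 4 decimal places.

E[#heads] = 9·4/5 = 36/5 (linearity over flips).
E[winnings] = 4·36/5 = 144/5.
≈ 28.8000

$28.8000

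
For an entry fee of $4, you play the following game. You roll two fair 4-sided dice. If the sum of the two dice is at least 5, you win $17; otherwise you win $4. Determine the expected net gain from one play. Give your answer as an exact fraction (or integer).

65/8 dollars

E[payout] = (3/8)·4 + (5/8)·17 = 97/8
Expected profit = 97/8 − 4 = 65/8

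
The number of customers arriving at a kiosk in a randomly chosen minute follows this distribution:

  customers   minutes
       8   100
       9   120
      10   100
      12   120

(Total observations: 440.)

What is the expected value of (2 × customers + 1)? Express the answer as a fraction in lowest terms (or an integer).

Total = 440, so P(customers=8) = 100/440, etc.
E[2x+1] = (5/22)·17 + (3/11)·19 + (5/22)·21 + (3/11)·25
     = 227/11

227/11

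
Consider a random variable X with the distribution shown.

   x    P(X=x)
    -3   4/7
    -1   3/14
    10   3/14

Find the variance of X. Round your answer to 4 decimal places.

E[X] = (4/7)·(-3) + (3/14)·(-1) + (3/14)·10 = 3/14
E[X²] = (4/7)·9 + (3/14)·1 + (3/14)·100 = 375/14
Var(X) = 375/14 − (3/14)² = 5241/196 ≈ 26.7398

26.7398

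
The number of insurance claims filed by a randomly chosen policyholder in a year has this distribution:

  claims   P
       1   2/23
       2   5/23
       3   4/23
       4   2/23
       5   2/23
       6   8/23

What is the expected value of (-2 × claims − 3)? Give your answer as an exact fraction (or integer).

-249/23

E[-2x-3] = (2/23)·(-5) + (5/23)·(-7) + (4/23)·(-9) + (2/23)·(-11) + (2/23)·(-13) + (8/23)·(-15)
     = -249/23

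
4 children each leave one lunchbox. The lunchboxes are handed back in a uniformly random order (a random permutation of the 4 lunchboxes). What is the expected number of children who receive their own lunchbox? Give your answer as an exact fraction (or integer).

1

Let Xᵢ = 1 if person i gets their own lunchbox. For each i, P(Xᵢ=1) = 1/4.
By linearity of expectation, E[X₁+…+X_4] = 4·(1/4) = 1.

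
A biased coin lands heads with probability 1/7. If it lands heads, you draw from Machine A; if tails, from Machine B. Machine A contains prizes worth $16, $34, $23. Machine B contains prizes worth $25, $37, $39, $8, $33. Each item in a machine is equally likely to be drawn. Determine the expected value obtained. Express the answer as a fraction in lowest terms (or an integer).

E[X | Machine A] = (16 + 34 + 23)/3 = 73/3
E[X | Machine B] = (25 + 37 + 39 + 8 + 33)/5 = 142/5
E[X] = (1/7)·73/3 + (6/7)·142/5 = 2921/105

2921/105 dollars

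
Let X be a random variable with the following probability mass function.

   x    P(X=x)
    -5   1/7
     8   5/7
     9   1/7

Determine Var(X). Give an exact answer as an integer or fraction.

E[X] = (1/7)·(-5) + (5/7)·8 + (1/7)·9 = 44/7
E[X²] = (1/7)·25 + (5/7)·64 + (1/7)·81 = 426/7
Var(X) = 426/7 − (44/7)² = 1046/49

1046/49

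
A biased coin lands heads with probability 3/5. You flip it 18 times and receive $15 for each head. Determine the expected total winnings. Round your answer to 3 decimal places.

E[#heads] = 18·3/5 = 54/5 (linearity over flips).
E[winnings] = 15·54/5 = 162.
≈ 162.000

$162.000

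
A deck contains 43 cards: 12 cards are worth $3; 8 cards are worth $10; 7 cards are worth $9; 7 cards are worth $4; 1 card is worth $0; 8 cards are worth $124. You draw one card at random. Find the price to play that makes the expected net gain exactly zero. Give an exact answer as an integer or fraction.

E[payout] = (12/43)·3 + (8/43)·10 + (7/43)·9 + (7/43)·4 + (1/43)·0 + (8/43)·124 = 1199/43
Fair fee = E[payout] = 1199/43

1199/43 dollars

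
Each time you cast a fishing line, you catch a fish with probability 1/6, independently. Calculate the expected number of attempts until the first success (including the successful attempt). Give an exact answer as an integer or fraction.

For a geometric distribution, E[trials] = 1/p = 1/(1/6) = 6.

6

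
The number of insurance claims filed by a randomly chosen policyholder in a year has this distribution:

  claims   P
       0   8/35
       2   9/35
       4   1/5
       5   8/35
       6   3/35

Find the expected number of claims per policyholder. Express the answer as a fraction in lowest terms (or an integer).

E[X] = (8/35)·0 + (9/35)·2 + (1/5)·4 + (8/35)·5 + (3/35)·6
     = 104/35

104/35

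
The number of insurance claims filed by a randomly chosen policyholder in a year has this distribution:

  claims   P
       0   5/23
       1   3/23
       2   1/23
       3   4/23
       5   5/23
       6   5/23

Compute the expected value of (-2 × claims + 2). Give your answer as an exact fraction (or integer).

E[-2x+2] = (5/23)·2 + (3/23)·0 + (1/23)·(-2) + (4/23)·(-4) + (5/23)·(-8) + (5/23)·(-10)
     = -98/23

-98/23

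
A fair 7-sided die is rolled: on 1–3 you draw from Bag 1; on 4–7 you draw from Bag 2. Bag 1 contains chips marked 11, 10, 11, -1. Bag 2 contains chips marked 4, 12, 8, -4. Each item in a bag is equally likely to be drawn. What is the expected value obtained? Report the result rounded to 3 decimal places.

6.179

E[X | Bag 1] = (11 + 10 + 11 − 1)/4 = 31/4
E[X | Bag 2] = (4 + 12 + 8 − 4)/4 = 5
E[X] = (3/7)·31/4 + (4/7)·5 = 173/28 ≈ 6.179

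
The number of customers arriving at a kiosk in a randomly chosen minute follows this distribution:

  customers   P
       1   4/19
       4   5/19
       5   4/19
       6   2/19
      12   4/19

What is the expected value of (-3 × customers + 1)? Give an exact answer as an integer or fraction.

E[-3x+1] = (4/19)·(-2) + (5/19)·(-11) + (4/19)·(-14) + (2/19)·(-17) + (4/19)·(-35)
     = -293/19

-293/19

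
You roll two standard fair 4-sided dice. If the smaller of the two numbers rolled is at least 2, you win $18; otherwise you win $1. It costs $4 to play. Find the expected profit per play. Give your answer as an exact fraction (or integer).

E[payout] = (7/16)·1 + (9/16)·18 = 169/16
Expected profit = 169/16 − 4 = 105/16

105/16 dollars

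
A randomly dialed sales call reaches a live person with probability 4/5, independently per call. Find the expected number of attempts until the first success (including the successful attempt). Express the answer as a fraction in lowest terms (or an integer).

5/4

For a geometric distribution, E[trials] = 1/p = 1/(4/5) = 5/4.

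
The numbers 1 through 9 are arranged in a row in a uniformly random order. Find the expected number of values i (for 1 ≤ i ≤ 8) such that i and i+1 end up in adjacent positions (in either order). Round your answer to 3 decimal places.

1.778

For each i ∈ {1,…,8}, let Xᵢ = 1 if i and i+1 are adjacent. P(Xᵢ=1) = 2·(9−1)!/9! = 2/9.
By linearity, E[ΣXᵢ] = (8)·(2/9) = 16/9.
≈ 1.778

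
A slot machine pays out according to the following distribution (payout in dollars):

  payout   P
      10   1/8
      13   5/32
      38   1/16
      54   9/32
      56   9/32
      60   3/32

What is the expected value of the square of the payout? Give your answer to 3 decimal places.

2168.781

E[X²] = (1/8)·100 + (5/32)·169 + (1/16)·1444 + (9/32)·2916 + (9/32)·3136 + (3/32)·3600
     = 69401/32 ≈ 2168.781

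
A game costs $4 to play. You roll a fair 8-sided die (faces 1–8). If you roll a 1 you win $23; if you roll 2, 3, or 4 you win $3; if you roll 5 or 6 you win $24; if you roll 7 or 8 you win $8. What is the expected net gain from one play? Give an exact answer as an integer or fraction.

$8

E[payout] = (3/8)·3 + (1/4)·8 + (1/8)·23 + (1/4)·24 = 12
Expected profit = 12 − 4 = 8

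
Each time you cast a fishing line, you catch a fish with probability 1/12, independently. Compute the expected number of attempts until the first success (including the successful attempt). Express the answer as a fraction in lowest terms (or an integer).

12

For a geometric distribution, E[trials] = 1/p = 1/(1/12) = 12.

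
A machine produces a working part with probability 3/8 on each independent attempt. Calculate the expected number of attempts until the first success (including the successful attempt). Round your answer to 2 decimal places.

2.67

For a geometric distribution, E[trials] = 1/p = 1/(3/8) = 8/3.
≈ 2.67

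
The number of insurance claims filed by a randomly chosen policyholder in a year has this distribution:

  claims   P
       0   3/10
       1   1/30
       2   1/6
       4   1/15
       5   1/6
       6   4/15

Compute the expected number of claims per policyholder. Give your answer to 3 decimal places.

E[X] = (3/10)·0 + (1/30)·1 + (1/6)·2 + (1/15)·4 + (1/6)·5 + (4/15)·6
     = 46/15 ≈ 3.067

3.067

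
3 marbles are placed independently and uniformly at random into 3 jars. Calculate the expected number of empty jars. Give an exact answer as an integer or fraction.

Let Xⱼ=1 if jar j is empty. P(Xⱼ=1) = ((3-1)/3)^3 = 8/27.
By linearity, E[#empty] = 3·8/27 = 8/9.

8/9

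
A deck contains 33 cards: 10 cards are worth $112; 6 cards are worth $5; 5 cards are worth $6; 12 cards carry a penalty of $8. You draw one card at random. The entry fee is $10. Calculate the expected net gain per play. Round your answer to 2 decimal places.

E[payout] = (10/33)·112 + (6/33)·5 + (5/33)·6 + (12/33)·(-8) = 1084/33
Expected profit = 1084/33 − 10 = 754/33 ≈ $22.85

$22.85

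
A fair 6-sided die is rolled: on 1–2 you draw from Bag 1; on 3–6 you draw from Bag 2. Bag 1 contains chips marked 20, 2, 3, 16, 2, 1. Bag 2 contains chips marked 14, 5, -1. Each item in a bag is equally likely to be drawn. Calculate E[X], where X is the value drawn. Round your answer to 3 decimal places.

6.444

E[X | Bag 1] = (20 + 2 + 3 + 16 + 2 + 1)/6 = 22/3
E[X | Bag 2] = (14 + 5 − 1)/3 = 6
E[X] = (1/3)·22/3 + (2/3)·6 = 58/9 ≈ 6.444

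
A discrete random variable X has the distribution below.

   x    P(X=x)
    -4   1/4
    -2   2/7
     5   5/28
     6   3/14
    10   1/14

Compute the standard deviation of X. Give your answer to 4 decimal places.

E[X] = 37/28, E[X²] = 685/28
Var(X) = E[X²] − (E[X])² = 685/28 − 1369/784 = 17811/784
SD(X) = √(17811/784) ≈ 4.7664

4.7664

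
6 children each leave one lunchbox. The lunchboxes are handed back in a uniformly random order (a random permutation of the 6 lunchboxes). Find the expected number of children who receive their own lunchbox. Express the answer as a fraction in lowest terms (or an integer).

1

Let Xᵢ = 1 if person i gets their own lunchbox. For each i, P(Xᵢ=1) = 1/6.
By linearity of expectation, E[X₁+…+X_6] = 6·(1/6) = 1.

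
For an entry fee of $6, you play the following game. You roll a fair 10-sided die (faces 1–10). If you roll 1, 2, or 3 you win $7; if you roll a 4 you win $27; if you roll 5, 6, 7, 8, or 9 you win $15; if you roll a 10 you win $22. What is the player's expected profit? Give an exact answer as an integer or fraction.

17/2 dollars

E[payout] = (3/10)·7 + (1/2)·15 + (1/10)·22 + (1/10)·27 = 29/2
Expected profit = 29/2 − 6 = 17/2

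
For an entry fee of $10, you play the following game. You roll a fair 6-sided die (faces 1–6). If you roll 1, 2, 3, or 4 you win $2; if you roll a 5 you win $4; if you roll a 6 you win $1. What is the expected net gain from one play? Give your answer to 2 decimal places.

-$7.83

E[payout] = (1/6)·1 + (2/3)·2 + (1/6)·4 = 13/6
Expected profit = 13/6 − 10 = -47/6 ≈ -$7.83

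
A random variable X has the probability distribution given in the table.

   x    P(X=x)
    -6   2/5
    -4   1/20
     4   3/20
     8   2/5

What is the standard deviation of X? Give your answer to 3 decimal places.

E[X] = 6/5, E[X²] = 216/5
Var(X) = E[X²] − (E[X])² = 216/5 − 36/25 = 1044/25
SD(X) = √(1044/25) ≈ 6.462

6.462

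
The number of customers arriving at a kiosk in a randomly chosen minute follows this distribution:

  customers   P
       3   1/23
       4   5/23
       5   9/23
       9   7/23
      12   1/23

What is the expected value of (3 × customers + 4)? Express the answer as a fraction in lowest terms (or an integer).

521/23

E[3x+4] = (1/23)·13 + (5/23)·16 + (9/23)·19 + (7/23)·31 + (1/23)·40
     = 521/23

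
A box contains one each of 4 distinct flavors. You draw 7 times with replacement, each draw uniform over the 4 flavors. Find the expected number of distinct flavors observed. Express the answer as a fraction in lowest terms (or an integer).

14197/4096

Let Xⱼ=1 if type j appears at least once. P(Xⱼ=1) = 1 − ((4−1)/4)^7 = 14197/16384.
E[#distinct] = 4·14197/16384 = 14197/4096.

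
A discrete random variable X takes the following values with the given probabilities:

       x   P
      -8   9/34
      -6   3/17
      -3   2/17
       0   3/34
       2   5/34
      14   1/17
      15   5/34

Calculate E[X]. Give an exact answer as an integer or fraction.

-7/34

E[X] = (9/34)·(-8) + (3/17)·(-6) + (2/17)·(-3) + (3/34)·0 + (5/34)·2 + (1/17)·14 + (5/34)·15
     = -7/34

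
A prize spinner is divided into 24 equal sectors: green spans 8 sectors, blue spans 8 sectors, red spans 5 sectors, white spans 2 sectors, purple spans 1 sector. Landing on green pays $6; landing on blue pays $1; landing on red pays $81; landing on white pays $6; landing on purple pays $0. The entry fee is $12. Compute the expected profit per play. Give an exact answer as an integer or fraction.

185/24 dollars

E[payout] = (8/24)·6 + (8/24)·1 + (5/24)·81 + (2/24)·6 + (1/24)·0 = 473/24
Expected profit = 473/24 − 12 = 185/24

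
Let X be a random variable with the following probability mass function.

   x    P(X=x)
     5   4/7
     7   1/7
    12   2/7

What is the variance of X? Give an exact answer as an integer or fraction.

E[X] = (4/7)·5 + (1/7)·7 + (2/7)·12 = 51/7
E[X²] = (4/7)·25 + (1/7)·49 + (2/7)·144 = 437/7
Var(X) = 437/7 − (51/7)² = 458/49

458/49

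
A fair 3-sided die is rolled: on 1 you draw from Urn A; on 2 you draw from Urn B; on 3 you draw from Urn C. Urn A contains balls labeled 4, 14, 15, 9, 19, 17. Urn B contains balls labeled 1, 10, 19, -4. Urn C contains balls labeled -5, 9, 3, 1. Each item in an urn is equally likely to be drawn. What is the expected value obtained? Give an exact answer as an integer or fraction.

E[X | Urn A] = (4 + 14 + 15 + 9 + 19 + 17)/6 = 13
E[X | Urn B] = (1 + 10 + 19 − 4)/4 = 13/2
E[X | Urn C] = (-5 + 9 + 3 + 1)/4 = 2
E[X] = (1/3)·13 + (1/3)·13/2 + (1/3)·2 = 43/6

43/6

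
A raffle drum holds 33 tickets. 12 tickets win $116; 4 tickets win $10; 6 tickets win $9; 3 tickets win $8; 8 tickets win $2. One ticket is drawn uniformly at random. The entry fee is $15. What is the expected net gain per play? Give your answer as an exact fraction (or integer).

E[payout] = (12/33)·116 + (4/33)·10 + (6/33)·9 + (3/33)·8 + (8/33)·2 = 1526/33
Expected profit = 1526/33 − 15 = 1031/33

1031/33 dollars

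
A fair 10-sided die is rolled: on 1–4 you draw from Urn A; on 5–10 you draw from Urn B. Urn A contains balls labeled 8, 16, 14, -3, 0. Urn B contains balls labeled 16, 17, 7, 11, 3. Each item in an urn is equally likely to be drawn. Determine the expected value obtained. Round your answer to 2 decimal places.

E[X | Urn A] = (8 + 16 + 14 − 3 + 0)/5 = 7
E[X | Urn B] = (16 + 17 + 7 + 11 + 3)/5 = 54/5
E[X] = (2/5)·7 + (3/5)·54/5 = 232/25 ≈ 9.28

9.28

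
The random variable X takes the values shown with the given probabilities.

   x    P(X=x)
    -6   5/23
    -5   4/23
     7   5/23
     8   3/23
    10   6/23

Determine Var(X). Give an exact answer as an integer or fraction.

E[X] = (5/23)·(-6) + (4/23)·(-5) + (5/23)·7 + (3/23)·8 + (6/23)·10 = 3
E[X²] = (5/23)·36 + (4/23)·25 + (5/23)·49 + (3/23)·64 + (6/23)·100 = 1317/23
Var(X) = 1317/23 − (3)² = 1110/23

1110/23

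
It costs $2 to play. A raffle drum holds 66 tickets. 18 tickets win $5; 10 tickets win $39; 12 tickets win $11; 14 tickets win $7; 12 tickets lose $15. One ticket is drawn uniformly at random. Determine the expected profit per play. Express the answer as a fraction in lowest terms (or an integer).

E[payout] = (18/66)·5 + (10/66)·39 + (12/66)·11 + (14/66)·7 + (12/66)·(-15) = 265/33
Expected profit = 265/33 − 2 = 199/33

199/33 dollars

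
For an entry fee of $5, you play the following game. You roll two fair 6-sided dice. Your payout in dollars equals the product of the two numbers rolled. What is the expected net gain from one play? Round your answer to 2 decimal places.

$7.25

Distribution of the product of the two numbers rolled: 1 w.p. 1/36, 2 w.p. 1/18, 3 w.p. 1/18, 4 w.p. 1/12, 5 w.p. 1/18, 6 w.p. 1/9, …
E[payout] = (1/36)·1 + (1/18)·2 + (1/18)·3 + (1/12)·4 + (1/18)·5 + (1/9)·6 + (1/18)·8 + (1/36)·9 + (1/18)·10 + (1/9)·12 + (1/18)·15 + (1/36)·16 + (1/18)·18 + (1/18)·20 + (1/18)·24 + (1/36)·25 + (1/18)·30 + (1/36)·36 = 49/4
Expected profit = 49/4 − 5 = 29/4 ≈ $7.25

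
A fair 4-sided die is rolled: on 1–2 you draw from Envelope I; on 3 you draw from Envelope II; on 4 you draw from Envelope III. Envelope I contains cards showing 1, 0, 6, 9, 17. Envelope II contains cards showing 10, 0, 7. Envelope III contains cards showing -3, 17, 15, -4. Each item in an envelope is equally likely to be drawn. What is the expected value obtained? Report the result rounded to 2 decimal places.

6.28

E[X | Envelope I] = (1 + 0 + 6 + 9 + 17)/5 = 33/5
E[X | Envelope II] = (10 + 0 + 7)/3 = 17/3
E[X | Envelope III] = (-3 + 17 + 15 − 4)/4 = 25/4
E[X] = (1/2)·33/5 + (1/4)·17/3 + (1/4)·25/4 = 1507/240 ≈ 6.28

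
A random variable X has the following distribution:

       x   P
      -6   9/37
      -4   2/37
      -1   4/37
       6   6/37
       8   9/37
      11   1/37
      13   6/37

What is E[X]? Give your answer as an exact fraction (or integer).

E[X] = (9/37)·(-6) + (2/37)·(-4) + (4/37)·(-1) + (6/37)·6 + (9/37)·8 + (1/37)·11 + (6/37)·13
     = 131/37

131/37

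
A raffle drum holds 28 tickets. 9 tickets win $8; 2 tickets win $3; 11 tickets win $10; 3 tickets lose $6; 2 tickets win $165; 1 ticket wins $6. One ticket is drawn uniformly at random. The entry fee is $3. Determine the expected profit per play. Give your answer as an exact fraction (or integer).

211/14 dollars

E[payout] = (9/28)·8 + (2/28)·3 + (11/28)·10 + (3/28)·(-6) + (2/28)·165 + (1/28)·6 = 253/14
Expected profit = 253/14 − 3 = 211/14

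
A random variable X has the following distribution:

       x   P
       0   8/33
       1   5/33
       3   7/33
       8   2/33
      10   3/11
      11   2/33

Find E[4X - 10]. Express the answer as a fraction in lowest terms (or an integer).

26/3

E[4x-10] = (8/33)·(-10) + (5/33)·(-6) + (7/33)·2 + (2/33)·22 + (3/11)·30 + (2/33)·34
     = 26/3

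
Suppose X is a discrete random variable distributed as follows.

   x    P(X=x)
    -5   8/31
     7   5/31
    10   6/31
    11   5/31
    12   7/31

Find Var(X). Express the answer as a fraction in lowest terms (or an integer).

44762/961

E[X] = (8/31)·(-5) + (5/31)·7 + (6/31)·10 + (5/31)·11 + (7/31)·12 = 194/31
E[X²] = (8/31)·25 + (5/31)·49 + (6/31)·100 + (5/31)·121 + (7/31)·144 = 2658/31
Var(X) = 2658/31 − (194/31)² = 44762/961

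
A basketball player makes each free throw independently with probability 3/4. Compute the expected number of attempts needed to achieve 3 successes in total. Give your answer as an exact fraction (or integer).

By linearity (sum of 3 independent geometric waits), E[trials] = 3/p = 3/(3/4) = 4.

4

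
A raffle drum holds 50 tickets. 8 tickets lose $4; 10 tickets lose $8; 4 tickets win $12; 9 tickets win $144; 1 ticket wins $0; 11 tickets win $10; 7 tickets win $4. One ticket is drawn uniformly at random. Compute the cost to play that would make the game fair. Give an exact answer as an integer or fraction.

E[payout] = (8/50)·(-4) + (10/50)·(-8) + (4/50)·12 + (9/50)·144 + (1/50)·0 + (11/50)·10 + (7/50)·4 = 137/5
Fair fee = E[payout] = 137/5

137/5 dollars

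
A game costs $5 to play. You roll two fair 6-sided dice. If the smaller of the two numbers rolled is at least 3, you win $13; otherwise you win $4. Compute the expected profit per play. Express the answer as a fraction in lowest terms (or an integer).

$3

E[payout] = (5/9)·4 + (4/9)·13 = 8
Expected profit = 8 − 5 = 3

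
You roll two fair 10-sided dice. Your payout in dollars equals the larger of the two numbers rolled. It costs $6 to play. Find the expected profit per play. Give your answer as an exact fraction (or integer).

Distribution of the larger of the two numbers rolled: 1 w.p. 1/100, 2 w.p. 3/100, 3 w.p. 1/20, 4 w.p. 7/100, 5 w.p. 9/100, 6 w.p. 11/100, …
E[payout] = (1/100)·1 + (3/100)·2 + (1/20)·3 + (7/100)·4 + (9/100)·5 + (11/100)·6 + (13/100)·7 + (3/20)·8 + (17/100)·9 + (19/100)·10 = 143/20
Expected profit = 143/20 − 6 = 23/20

23/20 dollars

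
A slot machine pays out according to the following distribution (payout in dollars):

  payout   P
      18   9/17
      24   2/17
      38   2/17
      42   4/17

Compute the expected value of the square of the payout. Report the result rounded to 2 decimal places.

E[X²] = (9/17)·324 + (2/17)·576 + (2/17)·1444 + (4/17)·1764
     = 14012/17 ≈ 824.24

824.24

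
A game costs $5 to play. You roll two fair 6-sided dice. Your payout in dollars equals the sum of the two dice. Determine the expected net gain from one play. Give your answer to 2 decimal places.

$2.00

Distribution of the sum of the two dice: 2 w.p. 1/36, 3 w.p. 1/18, 4 w.p. 1/12, 5 w.p. 1/9, 6 w.p. 5/36, 7 w.p. 1/6, …
E[payout] = (1/36)·2 + (1/18)·3 + (1/12)·4 + (1/9)·5 + (5/36)·6 + (1/6)·7 + (5/36)·8 + (1/9)·9 + (1/12)·10 + (1/18)·11 + (1/36)·12 = 7
Expected profit = 7 − 5 = 2 ≈ $2.00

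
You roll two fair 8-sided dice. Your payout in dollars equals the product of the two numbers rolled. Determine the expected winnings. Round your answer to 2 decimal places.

Distribution of the product of the two numbers rolled: 1 w.p. 1/64, 2 w.p. 1/32, 3 w.p. 1/32, 4 w.p. 3/64, 5 w.p. 1/32, 6 w.p. 1/16, …
E[payout] = (1/64)·1 + (1/32)·2 + (1/32)·3 + (3/64)·4 + (1/32)·5 + (1/16)·6 + (1/32)·7 + (1/16)·8 + (1/64)·9 + (1/32)·10 + (1/16)·12 + (1/32)·14 + (1/32)·15 + (3/64)·16 + (1/32)·18 + (1/32)·20 + (1/32)·21 + (1/16)·24 + (1/64)·25 + (1/32)·28 + (1/32)·30 + (1/32)·32 + (1/32)·35 + (1/64)·36 + (1/32)·40 + (1/32)·42 + (1/32)·48 + (1/64)·49 + (1/32)·56 + (1/64)·64 = 81/4
≈ $20.25

$20.25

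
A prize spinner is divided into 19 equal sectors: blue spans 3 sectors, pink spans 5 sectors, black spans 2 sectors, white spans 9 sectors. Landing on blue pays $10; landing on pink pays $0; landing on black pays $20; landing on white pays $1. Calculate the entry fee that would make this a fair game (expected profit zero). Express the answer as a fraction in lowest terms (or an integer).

79/19 dollars

E[payout] = (3/19)·10 + (5/19)·0 + (2/19)·20 + (9/19)·1 = 79/19
Fair fee = E[payout] = 79/19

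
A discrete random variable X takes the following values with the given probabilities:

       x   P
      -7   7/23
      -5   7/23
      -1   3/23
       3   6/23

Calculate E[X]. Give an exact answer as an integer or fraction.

E[X] = (7/23)·(-7) + (7/23)·(-5) + (3/23)·(-1) + (6/23)·3
     = -3

-3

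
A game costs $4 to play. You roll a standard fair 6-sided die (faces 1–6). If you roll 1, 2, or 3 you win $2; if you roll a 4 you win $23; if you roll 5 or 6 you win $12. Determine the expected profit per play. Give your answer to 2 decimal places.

E[payout] = (1/2)·2 + (1/3)·12 + (1/6)·23 = 53/6
Expected profit = 53/6 − 4 = 29/6 ≈ $4.83

$4.83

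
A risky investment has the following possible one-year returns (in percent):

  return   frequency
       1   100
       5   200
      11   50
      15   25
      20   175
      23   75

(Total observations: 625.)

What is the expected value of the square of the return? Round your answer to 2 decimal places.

202.32

Total = 625, so P(return=1) = 100/625, etc.
E[X²] = (4/25)·1 + (8/25)·25 + (2/25)·121 + (1/25)·225 + (7/25)·400 + (3/25)·529
     = 5058/25 ≈ 202.32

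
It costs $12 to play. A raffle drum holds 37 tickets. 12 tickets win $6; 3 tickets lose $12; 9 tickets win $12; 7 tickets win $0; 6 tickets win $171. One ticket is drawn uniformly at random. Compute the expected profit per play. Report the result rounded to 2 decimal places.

$19.62

E[payout] = (12/37)·6 + (3/37)·(-12) + (9/37)·12 + (7/37)·0 + (6/37)·171 = 1170/37
Expected profit = 1170/37 − 12 = 726/37 ≈ $19.62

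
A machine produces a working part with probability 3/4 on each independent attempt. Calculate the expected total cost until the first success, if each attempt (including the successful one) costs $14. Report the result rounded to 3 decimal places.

$18.667

E[#attempts] = 1/p = 4/3; E[cost] = 14·4/3 = 56/3.
≈ 18.667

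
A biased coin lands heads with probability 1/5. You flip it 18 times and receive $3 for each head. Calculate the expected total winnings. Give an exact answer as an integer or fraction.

E[#heads] = 18·1/5 = 18/5 (linearity over flips).
E[winnings] = 3·18/5 = 54/5.

54/5 dollars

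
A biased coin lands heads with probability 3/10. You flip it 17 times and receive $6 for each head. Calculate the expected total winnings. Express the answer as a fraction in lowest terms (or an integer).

E[#heads] = 17·3/10 = 51/10 (linearity over flips).
E[winnings] = 6·51/10 = 153/5.

153/5 dollars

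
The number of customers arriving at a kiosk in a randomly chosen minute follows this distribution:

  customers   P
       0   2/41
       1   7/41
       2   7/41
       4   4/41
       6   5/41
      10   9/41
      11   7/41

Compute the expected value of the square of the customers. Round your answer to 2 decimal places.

49.41

E[X²] = (2/41)·0 + (7/41)·1 + (7/41)·4 + (4/41)·16 + (5/41)·36 + (9/41)·100 + (7/41)·121
     = 2026/41 ≈ 49.41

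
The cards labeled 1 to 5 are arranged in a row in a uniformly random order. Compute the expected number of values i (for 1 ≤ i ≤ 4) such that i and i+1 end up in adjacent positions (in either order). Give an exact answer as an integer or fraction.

For each i ∈ {1,…,4}, let Xᵢ = 1 if i and i+1 are adjacent. P(Xᵢ=1) = 2·(5−1)!/5! = 2/5.
By linearity, E[ΣXᵢ] = (4)·(2/5) = 8/5.

8/5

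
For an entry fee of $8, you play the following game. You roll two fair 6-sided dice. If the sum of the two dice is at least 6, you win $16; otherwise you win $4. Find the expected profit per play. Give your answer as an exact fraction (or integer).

14/3 dollars

E[payout] = (5/18)·4 + (13/18)·16 = 38/3
Expected profit = 38/3 − 8 = 14/3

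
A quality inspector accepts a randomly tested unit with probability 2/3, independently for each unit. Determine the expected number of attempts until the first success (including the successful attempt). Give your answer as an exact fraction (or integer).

For a geometric distribution, E[trials] = 1/p = 1/(2/3) = 3/2.

3/2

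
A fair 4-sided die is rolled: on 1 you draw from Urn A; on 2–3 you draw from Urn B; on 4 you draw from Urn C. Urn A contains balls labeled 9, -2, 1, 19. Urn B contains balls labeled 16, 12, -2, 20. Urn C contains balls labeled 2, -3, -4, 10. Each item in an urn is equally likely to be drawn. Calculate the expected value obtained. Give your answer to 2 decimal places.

7.75

E[X | Urn A] = (9 − 2 + 1 + 19)/4 = 27/4
E[X | Urn B] = (16 + 12 − 2 + 20)/4 = 23/2
E[X | Urn C] = (2 − 3 − 4 + 10)/4 = 5/4
E[X] = (1/4)·27/4 + (1/2)·23/2 + (1/4)·5/4 = 31/4 ≈ 7.75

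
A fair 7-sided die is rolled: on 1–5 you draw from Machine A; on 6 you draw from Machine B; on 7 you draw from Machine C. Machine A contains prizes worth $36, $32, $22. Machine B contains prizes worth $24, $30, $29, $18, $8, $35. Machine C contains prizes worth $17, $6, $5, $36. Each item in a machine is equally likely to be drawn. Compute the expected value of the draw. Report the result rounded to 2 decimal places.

E[X | Machine A] = (36 + 32 + 22)/3 = 30
E[X | Machine B] = (24 + 30 + 29 + 18 + 8 + 35)/6 = 24
E[X | Machine C] = (17 + 6 + 5 + 36)/4 = 16
E[X] = (5/7)·30 + (1/7)·24 + (1/7)·16 = 190/7 ≈ 27.14

$27.14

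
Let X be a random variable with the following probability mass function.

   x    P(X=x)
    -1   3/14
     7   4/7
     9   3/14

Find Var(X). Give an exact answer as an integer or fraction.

E[X] = (3/14)·(-1) + (4/7)·7 + (3/14)·9 = 40/7
E[X²] = (3/14)·1 + (4/7)·49 + (3/14)·81 = 319/7
Var(X) = 319/7 − (40/7)² = 633/49

633/49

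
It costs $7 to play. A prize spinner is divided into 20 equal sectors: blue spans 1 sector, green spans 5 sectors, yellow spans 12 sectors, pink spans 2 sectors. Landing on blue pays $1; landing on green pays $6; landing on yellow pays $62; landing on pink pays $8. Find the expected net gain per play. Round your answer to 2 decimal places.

E[payout] = (1/20)·1 + (5/20)·6 + (12/20)·62 + (2/20)·8 = 791/20
Expected profit = 791/20 − 7 = 651/20 ≈ $32.55

$32.55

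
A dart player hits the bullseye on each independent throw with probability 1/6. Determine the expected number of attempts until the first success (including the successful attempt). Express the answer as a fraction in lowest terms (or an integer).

6

For a geometric distribution, E[trials] = 1/p = 1/(1/6) = 6.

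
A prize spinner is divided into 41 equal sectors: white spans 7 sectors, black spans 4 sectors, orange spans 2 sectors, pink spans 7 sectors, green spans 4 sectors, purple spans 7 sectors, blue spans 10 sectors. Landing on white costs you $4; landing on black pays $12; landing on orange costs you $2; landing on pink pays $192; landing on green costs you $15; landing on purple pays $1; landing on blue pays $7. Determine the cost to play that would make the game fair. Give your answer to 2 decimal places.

E[payout] = (7/41)·(-4) + (4/41)·12 + (2/41)·(-2) + (7/41)·192 + (4/41)·(-15) + (7/41)·1 + (10/41)·7 = 1377/41
Fair fee = E[payout] = 1377/41 ≈ $33.59

$33.59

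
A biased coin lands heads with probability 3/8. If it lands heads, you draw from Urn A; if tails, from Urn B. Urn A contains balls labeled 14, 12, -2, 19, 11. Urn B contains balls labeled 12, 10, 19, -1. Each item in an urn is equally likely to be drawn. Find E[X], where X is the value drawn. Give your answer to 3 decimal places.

10.300

E[X | Urn A] = (14 + 12 − 2 + 19 + 11)/5 = 54/5
E[X | Urn B] = (12 + 10 + 19 − 1)/4 = 10
E[X] = (3/8)·54/5 + (5/8)·10 = 103/10 ≈ 10.300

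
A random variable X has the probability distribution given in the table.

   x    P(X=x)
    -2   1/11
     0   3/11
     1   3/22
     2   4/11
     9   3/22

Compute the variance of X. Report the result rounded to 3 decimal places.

9.355

E[X] = (1/11)·(-2) + (3/11)·0 + (3/22)·1 + (4/11)·2 + (3/22)·9 = 21/11
E[X²] = (1/11)·4 + (3/11)·0 + (3/22)·1 + (4/11)·4 + (3/22)·81 = 13
Var(X) = 13 − (21/11)² = 1132/121 ≈ 9.355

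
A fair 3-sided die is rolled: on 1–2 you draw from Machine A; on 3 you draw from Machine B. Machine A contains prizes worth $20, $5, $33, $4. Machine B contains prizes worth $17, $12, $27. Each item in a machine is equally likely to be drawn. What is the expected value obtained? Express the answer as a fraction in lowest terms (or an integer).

E[X | Machine A] = (20 + 5 + 33 + 4)/4 = 31/2
E[X | Machine B] = (17 + 12 + 27)/3 = 56/3
E[X] = (2/3)·31/2 + (1/3)·56/3 = 149/9

149/9 dollars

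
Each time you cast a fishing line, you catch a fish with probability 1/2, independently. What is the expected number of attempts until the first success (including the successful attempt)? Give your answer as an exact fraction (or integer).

2

For a geometric distribution, E[trials] = 1/p = 1/(1/2) = 2.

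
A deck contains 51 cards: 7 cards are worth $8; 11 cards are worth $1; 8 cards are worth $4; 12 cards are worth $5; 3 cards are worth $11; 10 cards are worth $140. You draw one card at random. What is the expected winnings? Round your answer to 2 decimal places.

$31.22

E[payout] = (7/51)·8 + (11/51)·1 + (8/51)·4 + (12/51)·5 + (3/51)·11 + (10/51)·140 = 1592/51
≈ $31.22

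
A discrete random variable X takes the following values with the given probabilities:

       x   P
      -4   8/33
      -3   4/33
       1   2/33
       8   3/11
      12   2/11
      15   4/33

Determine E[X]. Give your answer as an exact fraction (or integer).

E[X] = (8/33)·(-4) + (4/33)·(-3) + (2/33)·1 + (3/11)·8 + (2/11)·12 + (4/33)·15
     = 54/11

54/11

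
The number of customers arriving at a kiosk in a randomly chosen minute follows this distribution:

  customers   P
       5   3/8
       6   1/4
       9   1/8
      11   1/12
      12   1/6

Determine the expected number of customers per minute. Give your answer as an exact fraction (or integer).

89/12

E[X] = (3/8)·5 + (1/4)·6 + (1/8)·9 + (1/12)·11 + (1/6)·12
     = 89/12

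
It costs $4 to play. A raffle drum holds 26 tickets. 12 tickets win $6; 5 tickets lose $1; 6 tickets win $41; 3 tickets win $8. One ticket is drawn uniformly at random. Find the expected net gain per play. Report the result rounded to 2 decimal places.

$8.96

E[payout] = (12/26)·6 + (5/26)·(-1) + (6/26)·41 + (3/26)·8 = 337/26
Expected profit = 337/26 − 4 = 233/26 ≈ $8.96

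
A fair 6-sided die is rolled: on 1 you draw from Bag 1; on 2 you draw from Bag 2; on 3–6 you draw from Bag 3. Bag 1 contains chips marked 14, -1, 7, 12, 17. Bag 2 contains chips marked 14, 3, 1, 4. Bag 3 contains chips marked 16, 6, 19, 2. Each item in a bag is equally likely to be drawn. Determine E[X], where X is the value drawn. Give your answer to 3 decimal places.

E[X | Bag 1] = (14 − 1 + 7 + 12 + 17)/5 = 49/5
E[X | Bag 2] = (14 + 3 + 1 + 4)/4 = 11/2
E[X | Bag 3] = (16 + 6 + 19 + 2)/4 = 43/4
E[X] = (1/6)·49/5 + (1/6)·11/2 + (2/3)·43/4 = 583/60 ≈ 9.717

9.717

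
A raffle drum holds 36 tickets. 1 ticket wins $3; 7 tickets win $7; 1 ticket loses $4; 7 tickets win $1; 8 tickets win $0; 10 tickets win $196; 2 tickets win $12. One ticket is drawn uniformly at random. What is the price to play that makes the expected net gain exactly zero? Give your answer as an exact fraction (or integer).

E[payout] = (1/36)·3 + (7/36)·7 + (1/36)·(-4) + (7/36)·1 + (8/36)·0 + (10/36)·196 + (2/36)·12 = 2039/36
Fair fee = E[payout] = 2039/36

2039/36 dollars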